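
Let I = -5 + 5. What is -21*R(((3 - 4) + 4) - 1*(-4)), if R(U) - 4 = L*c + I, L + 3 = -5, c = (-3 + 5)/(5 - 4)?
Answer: 252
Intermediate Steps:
c = 2 (c = 2/1 = 2*1 = 2)
I = 0
L = -8 (L = -3 - 5 = -8)
R(U) = -12 (R(U) = 4 + (-8*2 + 0) = 4 + (-16 + 0) = 4 - 16 = -12)
-21*R(((3 - 4) + 4) - 1*(-4)) = -21*(-12) = 252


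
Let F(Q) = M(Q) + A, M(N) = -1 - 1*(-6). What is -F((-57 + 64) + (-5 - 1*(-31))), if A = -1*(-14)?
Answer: -19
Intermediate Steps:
M(N) = 5 (M(N) = -1 + 6 = 5)
A = 14
F(Q) = 19 (F(Q) = 5 + 14 = 19)
-F((-57 + 64) + (-5 - 1*(-31))) = -1*19 = -19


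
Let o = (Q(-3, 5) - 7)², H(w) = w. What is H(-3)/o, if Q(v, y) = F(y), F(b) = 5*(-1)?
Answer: -1/48 ≈ -0.020833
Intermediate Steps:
F(b) = -5
Q(v, y) = -5
o = 144 (o = (-5 - 7)² = (-12)² = 144)
H(-3)/o = -3/144 = -3*1/144 = -1/48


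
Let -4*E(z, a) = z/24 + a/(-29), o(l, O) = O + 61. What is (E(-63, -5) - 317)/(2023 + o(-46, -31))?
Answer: -293607/1905184 ≈ -0.15411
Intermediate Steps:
o(l, O) = 61 + O
E(z, a) = -z/96 + a/116 (E(z, a) = -(z/24 + a/(-29))/4 = -(z*(1/24) + a*(-1/29))/4 = -(z/24 - a/29)/4 = -(-a/29 + z/24)/4 = -z/96 + a/116)
(E(-63, -5) - 317)/(2023 + o(-46, -31)) = ((-1/96*(-63) + (1/116)*(-5)) - 317)/(2023 + (61 - 31)) = ((21/32 - 5/116) - 317)/(2023 + 30) = (569/928 - 317)/2053 = -293607/928*1/2053 = -293607/1905184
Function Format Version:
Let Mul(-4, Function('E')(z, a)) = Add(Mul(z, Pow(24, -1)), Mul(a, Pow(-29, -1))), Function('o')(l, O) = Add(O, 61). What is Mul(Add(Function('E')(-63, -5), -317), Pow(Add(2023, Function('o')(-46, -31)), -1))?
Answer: Rational(-293607, 1905184) ≈ -0.15411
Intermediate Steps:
Function('o')(l, O) = Add(61, O)
Function('E')(z, a) = Add(Mul(Rational(-1, 96), z), Mul(Rational(1, 116), a)) (Function('E')(z, a) = Mul(Rational(-1, 4), Add(Mul(z, Pow(24, -1)), Mul(a, Pow(-29, -1)))) = Mul(Rational(-1, 4), Add(Mul(z, Rational(1, 24)), Mul(a, Rational(-1, 29)))) = Mul(Rational(-1, 4), Add(Mul(Rational(1, 24), z), Mul(Rational(-1, 29), a))) = Mul(Rational(-1, 4), Add(Mul(Rational(-1, 29), a), Mul(Rational(1, 24), z))) = Add(Mul(Rational(-1, 96), z), Mul(Rational(1, 116), a)))
Mul(Add(Function('E')(-63, -5), -317), Pow(Add(2023, Function('o')(-46, -31)), -1)) = Mul(Add(Add(Mul(Rational(-1, 96), -63), Mul(Rational(1, 116), -5)), -317), Pow(Add(2023, Add(61, -31)), -1)) = Mul(Add(Add(Rational(21, 32), Rational(-5, 116)), -317), Pow(Add(2023, 30), -1)) = Mul(Add(Rational(569, 928), -317), Pow(2053, -1)) = Mul(Rational(-293607, 928), Rational(1, 2053)) = Rational(-293607, 1905184)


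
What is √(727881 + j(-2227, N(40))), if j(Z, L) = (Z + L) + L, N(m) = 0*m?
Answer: √725654 ≈ 851.85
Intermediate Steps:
N(m) = 0
j(Z, L) = Z + 2*L (j(Z, L) = (L + Z) + L = Z + 2*L)
√(727881 + j(-2227, N(40))) = √(727881 + (-2227 + 2*0)) = √(727881 + (-2227 + 0)) = √(727881 - 2227) = √725654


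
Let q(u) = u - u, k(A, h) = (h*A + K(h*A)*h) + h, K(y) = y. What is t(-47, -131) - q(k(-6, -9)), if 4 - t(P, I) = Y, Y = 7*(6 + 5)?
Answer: -73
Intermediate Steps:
Y = 77 (Y = 7*11 = 77)
k(A, h) = h + A*h + A*h² (k(A, h) = (h*A + (h*A)*h) + h = (A*h + (A*h)*h) + h = (A*h + A*h²) + h = h + A*h + A*h²)
t(P, I) = -73 (t(P, I) = 4 - 1*77 = 4 - 77 = -73)
q(u) = 0
t(-47, -131) - q(k(-6, -9)) = -73 - 1*0 = -73 + 0 = -73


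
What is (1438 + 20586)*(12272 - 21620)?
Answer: -205880352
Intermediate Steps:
(1438 + 20586)*(12272 - 21620) = 22024*(-9348) = -205880352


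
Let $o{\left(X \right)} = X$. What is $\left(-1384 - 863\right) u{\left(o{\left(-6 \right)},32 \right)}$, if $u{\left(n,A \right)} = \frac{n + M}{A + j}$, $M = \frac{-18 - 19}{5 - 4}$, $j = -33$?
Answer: $-96621$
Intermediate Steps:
$M = -37$ ($M = - \frac{37}{1} = \left(-37\right) 1 = -37$)
$u{\left(n,A \right)} = \frac{-37 + n}{-33 + A}$ ($u{\left(n,A \right)} = \frac{n - 37}{A - 33} = \frac{-37 + n}{-33 + A}$)
$\left(-1384 - 863\right) u{\left(o{\left(-6 \right)},32 \right)} = \left(-1384 - 863\right) \frac{-37 - 6}{-33 + 32} = - 2247 \frac{1}{-1} \left(-43\right) = - 2247 \left(\left(-1\right) \left(-43\right)\right) = \left(-2247\right) 43 = -96621$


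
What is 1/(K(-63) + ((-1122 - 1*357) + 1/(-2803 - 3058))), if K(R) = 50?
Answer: -5861/8375370 ≈ -0.00069979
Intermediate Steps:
1/(K(-63) + ((-1122 - 1*357) + 1/(-2803 - 3058))) = 1/(50 + ((-1122 - 1*357) + 1/(-2803 - 3058))) = 1/(50 + ((-1122 - 357) + 1/(-5861))) = 1/(50 + (-1479 - 1/5861)) = 1/(50 - 8668420/5861) = 1/(-8375370/5861) = -5861/8375370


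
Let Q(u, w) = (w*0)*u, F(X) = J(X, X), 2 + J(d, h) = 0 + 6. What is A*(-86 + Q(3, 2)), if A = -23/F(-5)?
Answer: 989/2 ≈ 494.50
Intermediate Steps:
J(d, h) = 4 (J(d, h) = -2 + (0 + 6) = -2 + 6 = 4)
F(X) = 4
Q(u, w) = 0 (Q(u, w) = 0*u = 0)
A = -23/4 ≈ -5.7500
A*(-86 + Q(3, 2)) = -23*(-86 + 0)/4 = -23/4*(-86) = 989/2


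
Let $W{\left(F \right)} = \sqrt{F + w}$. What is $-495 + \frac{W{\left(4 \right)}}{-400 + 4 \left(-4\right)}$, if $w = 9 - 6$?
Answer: $-495 - \frac{\sqrt{7}}{416} \approx -495.01$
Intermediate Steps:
$w = 3$
$W{\left(F \right)} = \sqrt{3 + F}$ ($W{\left(F \right)} = \sqrt{F + 3} = \sqrt{3 + F}$)
$-495 + \frac{W{\left(4 \right)}}{-400 + 4 \left(-4\right)} = -495 + \frac{\sqrt{3 + 4}}{-400 + 4 \left(-4\right)} = -495 + \frac{\sqrt{7}}{-400 - 16} = -495 + \frac{\sqrt{7}}{-416} = -495 + \sqrt{7} \left(- \frac{1}{416}\right) = -495 - \frac{\sqrt{7}}{416}$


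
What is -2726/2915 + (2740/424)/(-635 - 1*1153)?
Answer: -9785851/10424040 ≈ -0.93878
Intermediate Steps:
-2726/2915 + (2740/424)/(-635 - 1*1153) = -2726*1/2915 + (2740*(1/424))/(-635 - 1153) = -2726/2915 + (685/106)/(-1788) = -2726/2915 + (685/106)*(-1/1788) = -2726/2915 - 685/189528 = -9785851/10424040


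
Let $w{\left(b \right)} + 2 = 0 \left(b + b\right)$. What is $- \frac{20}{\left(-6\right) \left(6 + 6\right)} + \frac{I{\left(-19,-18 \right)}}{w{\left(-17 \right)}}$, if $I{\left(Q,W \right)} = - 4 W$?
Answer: $- \frac{643}{18} \approx -35.722$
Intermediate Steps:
$w{\left(b \right)} = -2$ ($w{\left(b \right)} = -2 + 0 \left(b + b\right) = -2 + 0 \cdot 2 b = -2 + 0 = -2$)
$- \frac{20}{\left(-6\right) \left(6 + 6\right)} + \frac{I{\left(-19,-18 \right)}}{w{\left(-17 \right)}} = - \frac{20}{\left(-6\right) \left(6 + 6\right)} + \frac{\left(-4\right) \left(-18\right)}{-2} = - \frac{20}{\left(-6\right) 12} + 72 \left(- \frac{1}{2}\right) = - \frac{20}{-72} - 36 = \left(-20\right) \left(- \frac{1}{72}\right) - 36 = \frac{5}{18} - 36 = - \frac{643}{18}$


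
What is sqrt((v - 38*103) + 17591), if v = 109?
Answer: sqrt(13786) ≈ 117.41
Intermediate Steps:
sqrt((v - 38*103) + 17591) = sqrt((109 - 38*103) + 17591) = sqrt((109 - 3914) + 17591) = sqrt(-3805 + 17591) = sqrt(13786)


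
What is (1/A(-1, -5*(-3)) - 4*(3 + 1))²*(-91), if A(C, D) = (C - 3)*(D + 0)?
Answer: -84040411/3600 ≈ -23345.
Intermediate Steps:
A(C, D) = D*(-3 + C) (A(C, D) = (-3 + C)*D = D*(-3 + C))
(1/A(-1, -5*(-3)) - 4*(3 + 1))²*(-91) = (1/((-5*(-3))*(-3 - 1)) - 4*(3 + 1))²*(-91) = (1/(15*(-4)) - 4*4)²*(-91) = (1/(-60) - 16)²*(-91) = (-1/60 - 16)²*(-91) = (-961/60)²*(-91) = (923521/3600)*(-91) = -84040411/3600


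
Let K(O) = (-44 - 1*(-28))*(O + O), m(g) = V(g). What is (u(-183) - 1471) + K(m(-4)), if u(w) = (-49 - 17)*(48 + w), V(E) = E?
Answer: 7567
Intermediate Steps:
m(g) = g
K(O) = -32*O (K(O) = (-44 + 28)*(2*O) = -32*O)
u(w) = -3168 - 66*w (u(w) = -66*(48 + w) = -3168 - 66*w)
(u(-183) - 1471) + K(m(-4)) = ((-3168 - 66*(-183)) - 1471) - 32*(-4) = ((-3168 + 12078) - 1471) + 128 = (8910 - 1471) + 128 = 7439 + 128 = 7567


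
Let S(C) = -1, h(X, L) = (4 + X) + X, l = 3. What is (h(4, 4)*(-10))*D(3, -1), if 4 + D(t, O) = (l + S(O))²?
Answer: 0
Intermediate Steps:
h(X, L) = 4 + 2*X
D(t, O) = 0 (D(t, O) = -4 + (3 - 1)² = -4 + 2² = -4 + 4 = 0)
(h(4, 4)*(-10))*D(3, -1) = ((4 + 2*4)*(-10))*0 = ((4 + 8)*(-10))*0 = (12*(-10))*0 = -120*0 = 0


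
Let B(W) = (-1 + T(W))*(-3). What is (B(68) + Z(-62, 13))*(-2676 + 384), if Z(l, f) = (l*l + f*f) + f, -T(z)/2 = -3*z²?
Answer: 181533276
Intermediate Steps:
T(z) = 6*z² (T(z) = -(-6)*z² = 6*z²)
Z(l, f) = f + f² + l² (Z(l, f) = (l² + f²) + f = (f² + l²) + f = f + f² + l²)
B(W) = 3 - 18*W² (B(W) = (-1 + 6*W²)*(-3) = 3 - 18*W²)
(B(68) + Z(-62, 13))*(-2676 + 384) = ((3 - 18*68²) + (13 + 13² + (-62)²))*(-2676 + 384) = ((3 - 18*4624) + (13 + 169 + 3844))*(-2292) = ((3 - 83232) + 4026)*(-2292) = (-83229 + 4026)*(-2292) = -79203*(-2292) = 181533276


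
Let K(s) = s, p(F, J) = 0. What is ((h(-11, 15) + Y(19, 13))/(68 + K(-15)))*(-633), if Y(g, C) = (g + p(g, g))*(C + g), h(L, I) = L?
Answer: -377901/53 ≈ -7130.2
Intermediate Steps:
Y(g, C) = g*(C + g) (Y(g, C) = (g + 0)*(C + g) = g*(C + g))
((h(-11, 15) + Y(19, 13))/(68 + K(-15)))*(-633) = ((-11 + 19*(13 + 19))/(68 - 15))*(-633) = ((-11 + 19*32)/53)*(-633) = ((-11 + 608)*(1/53))*(-633) = (597*(1/53))*(-633) = (597/53)*(-633) = -377901/53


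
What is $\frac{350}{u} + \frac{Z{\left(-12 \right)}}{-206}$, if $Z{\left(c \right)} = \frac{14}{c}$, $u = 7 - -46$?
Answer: $\frac{432971}{65508} \approx 6.6094$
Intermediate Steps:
$u = 53$ ($u = 7 + 46 = 53$)
$\frac{350}{u} + \frac{Z{\left(-12 \right)}}{-206} = \frac{350}{53} + \frac{14 \frac{1}{-12}}{-206} = 350 \cdot \frac{1}{53} + 14 \left(- \frac{1}{12}\right) \left(- \frac{1}{206}\right) = \frac{350}{53} - - \frac{7}{1236} = \frac{350}{53} + \frac{7}{1236} = \frac{432971}{65508}$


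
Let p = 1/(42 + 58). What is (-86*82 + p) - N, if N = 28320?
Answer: -3537199/100 ≈ -35372.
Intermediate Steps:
p = 1/100 ≈ 0.010000
(-86*82 + p) - N = (-86*82 + 1/100) - 1*28320 = (-7052 + 1/100) - 28320 = -705199/100 - 28320 = -3537199/100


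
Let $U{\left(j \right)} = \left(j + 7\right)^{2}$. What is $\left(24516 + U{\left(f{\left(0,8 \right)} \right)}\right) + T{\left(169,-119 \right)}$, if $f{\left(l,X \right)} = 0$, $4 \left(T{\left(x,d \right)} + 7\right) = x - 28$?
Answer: $\frac{98373}{4} \approx 24593.0$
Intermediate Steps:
$T{\left(x,d \right)} = -14 + \frac{x}{4}$ ($T{\left(x,d \right)} = -7 + \frac{x - 28}{4} = -7 + \frac{-28 + x}{4} = -7 + \left(-7 + \frac{x}{4}\right) = -14 + \frac{x}{4}$)
$U{\left(j \right)} = \left(7 + j\right)^{2}$
$\left(24516 + U{\left(f{\left(0,8 \right)} \right)}\right) + T{\left(169,-119 \right)} = \left(24516 + \left(7 + 0\right)^{2}\right) + \left(-14 + \frac{1}{4} \cdot 169\right) = \left(24516 + 7^{2}\right) + \left(-14 + \frac{169}{4}\right) = \left(24516 + 49\right) + \frac{113}{4} = 24565 + \frac{113}{4} = \frac{98373}{4}$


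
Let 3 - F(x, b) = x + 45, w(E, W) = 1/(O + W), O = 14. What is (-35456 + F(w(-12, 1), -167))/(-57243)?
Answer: 532471/858645 ≈ 0.62013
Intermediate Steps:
w(E, W) = 1/(14 + W)
F(x, b) = -42 - x (F(x, b) = 3 - (x + 45) = 3 - (45 + x) = 3 + (-45 - x) = -42 - x)
(-35456 + F(w(-12, 1), -167))/(-57243) = (-35456 + (-42 - 1/(14 + 1)))/(-57243) = (-35456 + (-42 - 1/15))*(-1/57243) = (-35456 - 631/15)*(-1/57243) = -532471/15*(-1/57243) = 532471/858645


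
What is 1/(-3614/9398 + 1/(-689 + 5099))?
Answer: -20722590/7964171 ≈ -2.6020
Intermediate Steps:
1/(-3614/9398 + 1/(-689 + 5099)) = 1/(-3614*1/9398 + 1/4410) = 1/(-1807/4699 + 1/4410) = 1/(-7964171/20722590) = -20722590/7964171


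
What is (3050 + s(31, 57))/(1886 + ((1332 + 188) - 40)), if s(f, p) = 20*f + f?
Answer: 3701/3366 ≈ 1.0995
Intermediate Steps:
s(f, p) = 21*f
(3050 + s(31, 57))/(1886 + ((1332 + 188) - 40)) = (3050 + 21*31)/(1886 + ((1332 + 188) - 40)) = (3050 + 651)/(1886 + (1520 - 40)) = 3701/(1886 + 1480) = 3701/3366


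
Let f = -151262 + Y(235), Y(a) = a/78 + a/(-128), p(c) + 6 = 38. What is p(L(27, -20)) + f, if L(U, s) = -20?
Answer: -754934285/4992 ≈ -1.5123e+5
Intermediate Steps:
p(c) = 32 (p(c) = -6 + 38 = 32)
Y(a) = 25*a/4992 (Y(a) = a*(1/78) + a*(-1/128) = a/78 - a/128 = 25*a/4992)
f = -755094029/4992 (f = -151262 + (25/4992)*235 = -151262 + 5875/4992 = -755094029/4992 ≈ -1.5126e+5)
p(L(27, -20)) + f = 32 - 755094029/4992 = -754934285/4992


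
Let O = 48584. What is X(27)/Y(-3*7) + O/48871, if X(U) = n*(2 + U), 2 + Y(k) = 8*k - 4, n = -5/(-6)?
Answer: 1504669/1759356 ≈ 0.85524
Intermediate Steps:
n = ⅚ (n = -5*(-⅙) = ⅚ ≈ 0.83333)
Y(k) = -6 + 8*k (Y(k) = -2 + (8*k - 4) = -2 + (-4 + 8*k) = -6 + 8*k)
X(U) = 5/3 + 5*U/6 (X(U) = 5*(2 + U)/6 = 5/3 + 5*U/6)
X(27)/Y(-3*7) + O/48871 = (5/3 + (⅚)*27)/(-6 + 8*(-3*7)) + 48584/48871 = (5/3 + 45/2)/(-6 + 8*(-21)) + 48584*(1/48871) = 145/(6*(-6 - 168)) + 48584/48871 = (145/6)/(-174) + 48584/48871 = (145/6)*(-1/174) + 48584/48871 = -5/36 + 48584/48871 = 1504669/1759356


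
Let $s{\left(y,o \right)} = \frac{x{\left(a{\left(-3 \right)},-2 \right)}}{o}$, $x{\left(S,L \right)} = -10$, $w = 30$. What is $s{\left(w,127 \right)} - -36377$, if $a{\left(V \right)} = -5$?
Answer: $\frac{4619869}{127} \approx 36377.0$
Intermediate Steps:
$s{\left(y,o \right)} = - \frac{10}{o}$
$s{\left(w,127 \right)} - -36377 = - \frac{10}{127} - -36377 = \left(-10\right) \frac{1}{127} + 36377 = - \frac{10}{127} + 36377 = \frac{4619869}{127}$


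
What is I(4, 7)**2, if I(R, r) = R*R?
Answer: 256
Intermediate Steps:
I(R, r) = R**2
I(4, 7)**2 = (4**2)**2 = 16**2 = 256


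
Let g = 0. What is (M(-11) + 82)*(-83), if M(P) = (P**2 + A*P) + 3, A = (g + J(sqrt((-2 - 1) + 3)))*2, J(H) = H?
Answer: -17098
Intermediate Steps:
A = 0 (A = (0 + sqrt((-2 - 1) + 3))*2 = (0 + sqrt(-3 + 3))*2 = (0 + sqrt(0))*2 = (0 + 0)*2 = 0*2 = 0)
M(P) = 3 + P**2 (M(P) = (P**2 + 0*P) + 3 = (P**2 + 0) + 3 = P**2 + 3 = 3 + P**2)
(M(-11) + 82)*(-83) = ((3 + (-11)**2) + 82)*(-83) = ((3 + 121) + 82)*(-83) = (124 + 82)*(-83) = 206*(-83) = -17098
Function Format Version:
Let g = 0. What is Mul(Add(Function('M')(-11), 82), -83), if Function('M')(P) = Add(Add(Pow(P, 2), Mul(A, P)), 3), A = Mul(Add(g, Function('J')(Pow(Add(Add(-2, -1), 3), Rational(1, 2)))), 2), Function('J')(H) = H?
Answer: -17098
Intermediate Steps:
A = 0 (A = Mul(Add(0, Pow(Add(Add(-2, -1), 3), Rational(1, 2))), 2) = Mul(Add(0, Pow(Add(-3, 3), Rational(1, 2))), 2) = Mul(Add(0, Pow(0, Rational(1, 2))), 2) = Mul(Add(0, 0), 2) = Mul(0, 2) = 0)
Function('M')(P) = Add(3, Pow(P, 2)) (Function('M')(P) = Add(Add(Pow(P, 2), Mul(0, P)), 3) = Add(Add(Pow(P, 2), 0), 3) = Add(Pow(P, 2), 3) = Add(3, Pow(P, 2)))
Mul(Add(Function('M')(-11), 82), -83) = Mul(Add(Add(3, Pow(-11, 2)), 82), -83) = Mul(Add(Add(3, 121), 82), -83) = Mul(Add(124, 82), -83) = Mul(206, -83) = -17098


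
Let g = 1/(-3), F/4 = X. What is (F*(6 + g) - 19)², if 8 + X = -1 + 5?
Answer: 108241/9 ≈ 12027.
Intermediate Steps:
X = -4 (X = -8 + (-1 + 5) = -8 + 4 = -4)
F = -16 (F = 4*(-4) = -16)
g = -⅓ ≈ -0.33333
(F*(6 + g) - 19)² = (-16*(6 - ⅓) - 19)² = (-16*17/3 - 19)² = (-272/3 - 19)² = (-329/3)² = 108241/9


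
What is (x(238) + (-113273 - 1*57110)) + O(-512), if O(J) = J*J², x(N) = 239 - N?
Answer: -134388110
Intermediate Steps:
O(J) = J³
(x(238) + (-113273 - 1*57110)) + O(-512) = ((239 - 1*238) + (-113273 - 1*57110)) + (-512)³ = ((239 - 238) + (-113273 - 57110)) - 134217728 = (1 - 170383) - 134217728 = -170382 - 134217728 = -134388110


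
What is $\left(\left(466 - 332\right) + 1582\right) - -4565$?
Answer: $6281$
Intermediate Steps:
$\left(\left(466 - 332\right) + 1582\right) - -4565 = \left(\left(466 - 332\right) + 1582\right) + 4565 = \left(134 + 1582\right) + 4565 = 1716 + 4565 = 6281$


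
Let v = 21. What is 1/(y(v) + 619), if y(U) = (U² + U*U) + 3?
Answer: 1/1504 ≈ 0.00066489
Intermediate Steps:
y(U) = 3 + 2*U² (y(U) = (U² + U²) + 3 = 2*U² + 3 = 3 + 2*U²)
1/(y(v) + 619) = 1/((3 + 2*21²) + 619) = 1/((3 + 2*441) + 619) = 1/((3 + 882) + 619) = 1/(885 + 619) = 1/1504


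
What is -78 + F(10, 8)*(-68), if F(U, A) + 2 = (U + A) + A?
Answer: -1710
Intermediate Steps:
F(U, A) = -2 + U + 2*A (F(U, A) = -2 + ((U + A) + A) = -2 + ((A + U) + A) = -2 + (U + 2*A) = -2 + U + 2*A)
-78 + F(10, 8)*(-68) = -78 + (-2 + 10 + 2*8)*(-68) = -78 + (-2 + 10 + 16)*(-68) = -78 + 24*(-68) = -78 - 1632 = -1710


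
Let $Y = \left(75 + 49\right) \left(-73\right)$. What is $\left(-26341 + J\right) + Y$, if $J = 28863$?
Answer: $-6530$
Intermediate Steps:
$Y = -9052$ ($Y = 124 \left(-73\right) = -9052$)
$\left(-26341 + J\right) + Y = \left(-26341 + 28863\right) - 9052 = 2522 - 9052 = -6530$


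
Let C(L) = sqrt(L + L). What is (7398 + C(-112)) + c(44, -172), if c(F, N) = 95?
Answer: 7493 + 4*I*sqrt(14) ≈ 7493.0 + 14.967*I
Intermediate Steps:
C(L) = sqrt(2)*sqrt(L) (C(L) = sqrt(2*L) = sqrt(2)*sqrt(L))
(7398 + C(-112)) + c(44, -172) = (7398 + sqrt(2)*sqrt(-112)) + 95 = (7398 + sqrt(2)*(4*I*sqrt(7))) + 95 = (7398 + 4*I*sqrt(14)) + 95 = 7493 + 4*I*sqrt(14)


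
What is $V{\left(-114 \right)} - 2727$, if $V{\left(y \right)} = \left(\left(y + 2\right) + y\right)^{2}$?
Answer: $48349$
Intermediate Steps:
$V{\left(y \right)} = \left(2 + 2 y\right)^{2}$ ($V{\left(y \right)} = \left(\left(2 + y\right) + y\right)^{2} = \left(2 + 2 y\right)^{2}$)
$V{\left(-114 \right)} - 2727 = 4 \left(1 - 114\right)^{2} - 2727 = 4 \left(-113\right)^{2} - 2727 = 4 \cdot 12769 - 2727 = 51076 - 2727 = 48349$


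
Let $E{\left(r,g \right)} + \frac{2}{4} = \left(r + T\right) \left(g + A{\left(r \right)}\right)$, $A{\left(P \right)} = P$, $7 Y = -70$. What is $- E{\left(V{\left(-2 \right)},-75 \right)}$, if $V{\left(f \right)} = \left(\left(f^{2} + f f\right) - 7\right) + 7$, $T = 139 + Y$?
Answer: $\frac{18359}{2} \approx 9179.5$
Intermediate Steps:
$Y = -10$ ($Y = \frac{1}{7} \left(-70\right) = -10$)
$T = 129$ ($T = 139 - 10 = 129$)
$V{\left(f \right)} = 2 f^{2}$ ($V{\left(f \right)} = \left(\left(f^{2} + f^{2}\right) - 7\right) + 7 = \left(2 f^{2} - 7\right) + 7 = \left(-7 + 2 f^{2}\right) + 7 = 2 f^{2}$)
$E{\left(r,g \right)} = - \frac{1}{2} + \left(129 + r\right) \left(g + r\right)$ ($E{\left(r,g \right)} = - \frac{1}{2} + \left(r + 129\right) \left(g + r\right) = - \frac{1}{2} + \left(129 + r\right) \left(g + r\right)$)
$- E{\left(V{\left(-2 \right)},-75 \right)} = - (- \frac{1}{2} + \left(2 \left(-2\right)^{2}\right)^{2} + 129 \left(-75\right) + 129 \cdot 2 \left(-2\right)^{2} - 75 \cdot 2 \left(-2\right)^{2}) = - (- \frac{1}{2} + \left(2 \cdot 4\right)^{2} - 9675 + 129 \cdot 2 \cdot 4 - 75 \cdot 2 \cdot 4) = - (- \frac{1}{2} + 8^{2} - 9675 + 129 \cdot 8 - 600) = - (- \frac{1}{2} + 64 - 9675 + 1032 - 600) = \left(-1\right) \left(- \frac{18359}{2}\right) = \frac{18359}{2}$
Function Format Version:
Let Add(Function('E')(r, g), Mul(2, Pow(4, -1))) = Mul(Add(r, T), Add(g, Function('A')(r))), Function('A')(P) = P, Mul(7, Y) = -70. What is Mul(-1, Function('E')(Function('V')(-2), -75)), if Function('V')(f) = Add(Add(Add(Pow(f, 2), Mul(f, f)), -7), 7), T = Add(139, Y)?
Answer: Rational(18359, 2) ≈ 9179.5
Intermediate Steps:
Y = -10 (Y = Mul(Rational(1, 7), -70) = -10)
T = 129 (T = Add(139, -10) = 129)
Function('V')(f) = Mul(2, Pow(f, 2)) (Function('V')(f) = Add(Add(Add(Pow(f, 2), Pow(f, 2)), -7), 7) = Add(Add(Mul(2, Pow(f, 2)), -7), 7) = Add(Add(-7, Mul(2, Pow(f, 2))), 7) = Mul(2, Pow(f, 2)))
Function('E')(r, g) = Add(Rational(-1, 2), Mul(Add(129, r), Add(g, r))) (Function('E')(r, g) = Add(Rational(-1, 2), Mul(Add(r, 129), Add(g, r))) = Add(Rational(-1, 2), Mul(Add(129, r), Add(g, r))))
Mul(-1, Function('E')(Function('V')(-2), -75)) = Mul(-1, Add(Rational(-1, 2), Pow(Mul(2, Pow(-2, 2)), 2), Mul(129, -75), Mul(129, Mul(2, Pow(-2, 2))), Mul(-75, Mul(2, Pow(-2, 2))))) = Mul(-1, Add(Rational(-1, 2), Pow(Mul(2, 4), 2), -9675, Mul(129, Mul(2, 4)), Mul(-75, Mul(2, 4)))) = Mul(-1, Add(Rational(-1, 2), Pow(8, 2), -9675, Mul(129, 8), Mul(-75, 8))) = Mul(-1, Add(Rational(-1, 2), 64, -9675, 1032, -600)) = Mul(-1, Rational(-18359, 2)) = Rational(18359, 2)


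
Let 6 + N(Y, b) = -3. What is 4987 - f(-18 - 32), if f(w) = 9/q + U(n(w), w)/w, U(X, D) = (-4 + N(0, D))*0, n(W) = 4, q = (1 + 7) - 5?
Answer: 4984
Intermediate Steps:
q = 3 (q = 8 - 5 = 3)
N(Y, b) = -9 (N(Y, b) = -6 - 3 = -9)
U(X, D) = 0 (U(X, D) = (-4 - 9)*0 = -13*0 = 0)
f(w) = 3 (f(w) = 9/3 + 0/w = 9*(⅓) + 0 = 3 + 0 = 3)
4987 - f(-18 - 32) = 4987 - 1*3 = 4987 - 3 = 4984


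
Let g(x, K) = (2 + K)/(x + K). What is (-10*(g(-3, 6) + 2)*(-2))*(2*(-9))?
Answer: -1680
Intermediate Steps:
g(x, K) = (2 + K)/(K + x)
(-10*(g(-3, 6) + 2)*(-2))*(2*(-9)) = (-10*((2 + 6)/(6 - 3) + 2)*(-2))*(2*(-9)) = -10*(8/3 + 2)*(-2)*(-18) = -140*(-2)/3*(-18) = -10*(-28/3)*(-18) = (280/3)*(-18) = -1680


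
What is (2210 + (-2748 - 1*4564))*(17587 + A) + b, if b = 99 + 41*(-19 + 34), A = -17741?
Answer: 786422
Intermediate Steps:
b = 714 (b = 99 + 41*15 = 99 + 615 = 714)
(2210 + (-2748 - 1*4564))*(17587 + A) + b = (2210 + (-2748 - 1*4564))*(17587 - 17741) + 714 = (2210 + (-2748 - 4564))*(-154) + 714 = (2210 - 7312)*(-154) + 714 = -5102*(-154) + 714 = 785708 + 714 = 786422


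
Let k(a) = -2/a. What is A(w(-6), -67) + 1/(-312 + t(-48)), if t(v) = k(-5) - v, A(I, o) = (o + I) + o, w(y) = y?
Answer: -184525/1318 ≈ -140.00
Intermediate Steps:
A(I, o) = I + 2*o (A(I, o) = (I + o) + o = I + 2*o)
t(v) = ⅖ - v (t(v) = -2/(-5) - v = -2*(-⅕) - v = ⅖ - v)
A(w(-6), -67) + 1/(-312 + t(-48)) = (-6 + 2*(-67)) + 1/(-312 + (⅖ - 1*(-48))) = (-6 - 134) + 1/(-312 + (⅖ + 48)) = -140 + 1/(-312 + 242/5) = -140 + 1/(-1318/5) = -140 - 5/1318 = -184525/1318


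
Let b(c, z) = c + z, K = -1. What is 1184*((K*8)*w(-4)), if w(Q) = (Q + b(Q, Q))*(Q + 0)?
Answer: -454656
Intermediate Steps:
w(Q) = 3*Q² (w(Q) = (Q + (Q + Q))*(Q + 0) = (Q + 2*Q)*Q = (3*Q)*Q = 3*Q²)
1184*((K*8)*w(-4)) = 1184*((-1*8)*(3*(-4)²)) = 1184*(-24*16) = 1184*(-8*48) = 1184*(-384) = -454656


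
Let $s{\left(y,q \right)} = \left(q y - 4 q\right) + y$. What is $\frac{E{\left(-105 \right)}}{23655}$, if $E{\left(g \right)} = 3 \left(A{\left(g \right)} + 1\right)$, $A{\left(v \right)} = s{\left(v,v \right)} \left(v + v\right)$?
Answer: $- \frac{2381399}{7885} \approx -302.02$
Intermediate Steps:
$s{\left(y,q \right)} = y - 4 q + q y$ ($s{\left(y,q \right)} = \left(- 4 q + q y\right) + y = y - 4 q + q y$)
$A{\left(v \right)} = 2 v \left(v^{2} - 3 v\right)$ ($A{\left(v \right)} = \left(v - 4 v + v v\right) \left(v + v\right) = \left(v - 4 v + v^{2}\right) 2 v = \left(v^{2} - 3 v\right) 2 v = 2 v \left(v^{2} - 3 v\right)$)
$E{\left(g \right)} = 3 + 6 g^{2} \left(-3 + g\right)$ ($E{\left(g \right)} = 3 \left(2 g^{2} \left(-3 + g\right) + 1\right) = 3 \left(1 + 2 g^{2} \left(-3 + g\right)\right) = 3 + 6 g^{2} \left(-3 + g\right)$)
$\frac{E{\left(-105 \right)}}{23655} = \frac{3 + 6 \left(-105\right)^{2} \left(-3 - 105\right)}{23655} = \left(3 + 6 \cdot 11025 \left(-108\right)\right) \frac{1}{23655} = \left(3 - 7144200\right) \frac{1}{23655} = \left(-7144197\right) \frac{1}{23655} = - \frac{2381399}{7885}$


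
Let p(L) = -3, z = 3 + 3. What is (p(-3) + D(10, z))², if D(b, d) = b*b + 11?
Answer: 11664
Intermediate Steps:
z = 6
D(b, d) = 11 + b² (D(b, d) = b² + 11 = 11 + b²)
(p(-3) + D(10, z))² = (-3 + (11 + 10²))² = (-3 + (11 + 100))² = (-3 + 111)² = 108² = 11664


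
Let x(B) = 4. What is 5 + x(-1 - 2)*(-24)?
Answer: -91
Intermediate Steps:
5 + x(-1 - 2)*(-24) = 5 + 4*(-24) = 5 - 96 = -91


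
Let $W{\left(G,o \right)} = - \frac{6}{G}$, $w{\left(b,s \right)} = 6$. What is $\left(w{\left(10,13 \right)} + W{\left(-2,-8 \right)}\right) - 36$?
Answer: $-27$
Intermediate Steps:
$\left(w{\left(10,13 \right)} + W{\left(-2,-8 \right)}\right) - 36 = \left(6 - \frac{6}{-2}\right) - 36 = \left(6 - -3\right) - 36 = \left(6 + 3\right) - 36 = 9 - 36 = -27$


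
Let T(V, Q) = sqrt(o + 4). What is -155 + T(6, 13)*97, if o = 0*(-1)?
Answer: 39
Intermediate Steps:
o = 0
T(V, Q) = 2 (T(V, Q) = sqrt(0 + 4) = sqrt(4) = 2)
-155 + T(6, 13)*97 = -155 + 2*97 = -155 + 194 = 39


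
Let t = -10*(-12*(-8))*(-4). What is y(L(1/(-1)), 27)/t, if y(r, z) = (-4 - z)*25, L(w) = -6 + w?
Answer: -155/768 ≈ -0.20182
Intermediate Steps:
y(r, z) = -100 - 25*z
t = 3840 (t = -960*(-4) = -10*(-384) = 3840)
y(L(1/(-1)), 27)/t = (-100 - 25*27)/3840 = (-100 - 675)*(1/3840) = -775*1/3840 = -155/768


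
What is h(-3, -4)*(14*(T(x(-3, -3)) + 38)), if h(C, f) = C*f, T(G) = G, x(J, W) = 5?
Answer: 7224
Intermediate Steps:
h(-3, -4)*(14*(T(x(-3, -3)) + 38)) = (-3*(-4))*(14*(5 + 38)) = 12*(14*43) = 12*602 = 7224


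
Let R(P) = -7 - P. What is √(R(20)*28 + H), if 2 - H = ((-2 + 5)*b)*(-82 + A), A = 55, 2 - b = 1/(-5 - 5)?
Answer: I*√58390/10 ≈ 24.164*I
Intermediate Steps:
b = 21/10 (b = 2 - 1/(-5 - 5) = 2 - 1/(-10) = 2 - 1*(-⅒) = 2 + ⅒ = 21/10 ≈ 2.1000)
H = 1721/10 (H = 2 - (-2 + 5)*(21/10)*(-82 + 55) = 2 - 3*(21/10)*(-27) = 2 - 63*(-27)/10 = 2 - 1*(-1701/10) = 2 + 1701/10 = 1721/10 ≈ 172.10)
√(R(20)*28 + H) = √((-7 - 1*20)*28 + 1721/10) = √((-7 - 20)*28 + 1721/10) = √(-27*28 + 1721/10) = √(-756 + 1721/10) = √(-5839/10) = I*√58390/10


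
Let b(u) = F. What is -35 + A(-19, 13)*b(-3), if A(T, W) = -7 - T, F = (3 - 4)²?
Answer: -23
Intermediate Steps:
F = 1 (F = (-1)² = 1)
b(u) = 1
-35 + A(-19, 13)*b(-3) = -35 + (-7 - 1*(-19))*1 = -35 + (-7 + 19)*1 = -35 + 12*1 = -35 + 12 = -23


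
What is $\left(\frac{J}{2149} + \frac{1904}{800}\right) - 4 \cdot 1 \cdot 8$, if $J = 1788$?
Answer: $- \frac{3093269}{107450} \approx -28.788$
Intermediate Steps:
$\left(\frac{J}{2149} + \frac{1904}{800}\right) - 4 \cdot 1 \cdot 8 = \left(\frac{1788}{2149} + \frac{1904}{800}\right) - 4 \cdot 1 \cdot 8 = \left(1788 \cdot \frac{1}{2149} + 1904 \cdot \frac{1}{800}\right) - 4 \cdot 8 = \left(\frac{1788}{2149} + \frac{119}{50}\right) - 32 = \frac{345131}{107450} - 32 = - \frac{3093269}{107450}$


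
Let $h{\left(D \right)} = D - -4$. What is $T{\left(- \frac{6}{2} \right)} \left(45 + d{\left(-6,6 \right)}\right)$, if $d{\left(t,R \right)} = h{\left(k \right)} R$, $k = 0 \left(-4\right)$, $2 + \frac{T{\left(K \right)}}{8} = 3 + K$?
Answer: $-1104$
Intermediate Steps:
$T{\left(K \right)} = 8 + 8 K$ ($T{\left(K \right)} = -16 + 8 \left(3 + K\right) = -16 + \left(24 + 8 K\right) = 8 + 8 K$)
$k = 0$
$h{\left(D \right)} = 4 + D$ ($h{\left(D \right)} = D + 4 = 4 + D$)
$d{\left(t,R \right)} = 4 R$ ($d{\left(t,R \right)} = \left(4 + 0\right) R = 4 R$)
$T{\left(- \frac{6}{2} \right)} \left(45 + d{\left(-6,6 \right)}\right) = \left(8 + 8 \left(- \frac{6}{2}\right)\right) \left(45 + 4 \cdot 6\right) = \left(8 + 8 \left(\left(-6\right) \frac{1}{2}\right)\right) \left(45 + 24\right) = \left(8 + 8 \left(-3\right)\right) 69 = \left(8 - 24\right) 69 = \left(-16\right) 69 = -1104$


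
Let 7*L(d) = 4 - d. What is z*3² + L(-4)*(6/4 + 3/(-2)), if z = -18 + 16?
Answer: -18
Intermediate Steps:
L(d) = 4/7 - d/7 (L(d) = (4 - d)/7 = 4/7 - d/7)
z = -2
z*3² + L(-4)*(6/4 + 3/(-2)) = -2*3² + (4/7 - ⅐*(-4))*(6/4 + 3/(-2)) = -2*9 + (4/7 + 4/7)*(6*(¼) + 3*(-½)) = -18 + 8*(3/2 - 3/2)/7 = -18 + (8/7)*0 = -18 + 0 = -18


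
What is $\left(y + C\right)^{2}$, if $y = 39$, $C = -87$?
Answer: $2304$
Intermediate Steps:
$\left(y + C\right)^{2} = \left(39 - 87\right)^{2} = \left(-48\right)^{2} = 2304$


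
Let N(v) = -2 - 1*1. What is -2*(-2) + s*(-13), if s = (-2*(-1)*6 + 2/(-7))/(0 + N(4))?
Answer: 1150/21 ≈ 54.762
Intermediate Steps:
N(v) = -3 (N(v) = -2 - 1 = -3)
s = -82/21 (s = (-2*(-1)*6 + 2/(-7))/(0 - 3) = (2*6 + 2*(-⅐))/(-3) = (12 - 2/7)*(-⅓) = (82/7)*(-⅓) = -82/21 ≈ -3.9048)
-2*(-2) + s*(-13) = -2*(-2) - 82/21*(-13) = 4 + 1066/21 = 1150/21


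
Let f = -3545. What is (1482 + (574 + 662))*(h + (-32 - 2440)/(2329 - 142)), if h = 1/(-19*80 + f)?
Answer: -1260635278/410265 ≈ -3072.7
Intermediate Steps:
h = -1/5065 (h = 1/(-19*80 - 3545) = 1/(-1520 - 3545) = 1/(-5065) = -1/5065 ≈ -0.00019743)
(1482 + (574 + 662))*(h + (-32 - 2440)/(2329 - 142)) = (1482 + (574 + 662))*(-1/5065 + (-32 - 2440)/(2329 - 142)) = (1482 + 1236)*(-1/5065 - 2472/2187) = 2718*(-1/5065 - 2472*1/2187) = 2718*(-1/5065 - 824/729) = 2718*(-4174289/3692385) = -1260635278/410265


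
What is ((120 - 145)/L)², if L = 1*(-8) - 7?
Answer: 25/9 ≈ 2.7778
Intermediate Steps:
L = -15 (L = -8 - 7 = -15)
((120 - 145)/L)² = ((120 - 145)/(-15))² = (-25*(-1/15))² = (5/3)² = 25/9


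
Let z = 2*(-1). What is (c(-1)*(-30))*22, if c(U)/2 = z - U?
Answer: 1320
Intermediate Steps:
z = -2
c(U) = -4 - 2*U (c(U) = 2*(-2 - U) = -4 - 2*U)
(c(-1)*(-30))*22 = ((-4 - 2*(-1))*(-30))*22 = ((-4 + 2)*(-30))*22 = -2*(-30)*22 = 60*22 = 1320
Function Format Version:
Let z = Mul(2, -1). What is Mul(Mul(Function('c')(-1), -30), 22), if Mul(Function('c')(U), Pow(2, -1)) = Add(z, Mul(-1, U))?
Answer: 1320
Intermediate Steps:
z = -2
Function('c')(U) = Add(-4, Mul(-2, U)) (Function('c')(U) = Mul(2, Add(-2, Mul(-1, U))) = Add(-4, Mul(-2, U)))
Mul(Mul(Function('c')(-1), -30), 22) = Mul(Mul(Add(-4, Mul(-2, -1)), -30), 22) = Mul(Mul(Add(-4, 2), -30), 22) = Mul(Mul(-2, -30), 22) = Mul(60, 22) = 1320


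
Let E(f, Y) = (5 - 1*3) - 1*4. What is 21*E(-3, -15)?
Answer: -42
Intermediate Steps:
E(f, Y) = -2 (E(f, Y) = (5 - 3) - 4 = 2 - 4 = -2)
21*E(-3, -15) = 21*(-2) = -42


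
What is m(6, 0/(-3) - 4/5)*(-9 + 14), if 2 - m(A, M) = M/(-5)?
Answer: 46/5 ≈ 9.2000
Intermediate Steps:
m(A, M) = 2 + M/5 (m(A, M) = 2 - M/(-5) = 2 - M*(-1)/5 = 2 - (-1)*M/5 = 2 + M/5)
m(6, 0/(-3) - 4/5)*(-9 + 14) = (2 + (0/(-3) - 4/5)/5)*(-9 + 14) = (2 + (0*(-⅓) - 4*⅕)/5)*5 = (2 + (0 - ⅘)/5)*5 = (2 + (⅕)*(-⅘))*5 = (2 - 4/25)*5 = (46/25)*5 = 46/5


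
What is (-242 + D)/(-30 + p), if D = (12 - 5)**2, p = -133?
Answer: 193/163 ≈ 1.1840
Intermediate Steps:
D = 49 (D = 7**2 = 49)
(-242 + D)/(-30 + p) = (-242 + 49)/(-30 - 133) = -193/(-163) = -193*(-1/163) = 193/163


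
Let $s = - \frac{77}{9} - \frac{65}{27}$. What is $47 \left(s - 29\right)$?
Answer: $- \frac{50713}{27} \approx -1878.3$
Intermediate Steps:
$s = - \frac{296}{27}$ ($s = \left(-77\right) \frac{1}{9} - \frac{65}{27} = - \frac{77}{9} - \frac{65}{27} = - \frac{296}{27} \approx -10.963$)
$47 \left(s - 29\right) = 47 \left(- \frac{296}{27} - 29\right) = 47 \left(- \frac{1079}{27}\right) = - \frac{50713}{27}$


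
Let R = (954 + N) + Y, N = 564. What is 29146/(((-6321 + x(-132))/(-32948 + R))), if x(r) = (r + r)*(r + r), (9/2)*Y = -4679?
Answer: -655175176/43875 ≈ -14933.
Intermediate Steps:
Y = -9358/9 (Y = (2/9)*(-4679) = -9358/9 ≈ -1039.8)
x(r) = 4*r**2 (x(r) = (2*r)*(2*r) = 4*r**2)
R = 4304/9 (R = (954 + 564) - 9358/9 = 1518 - 9358/9 = 4304/9 ≈ 478.22)
29146/(((-6321 + x(-132))/(-32948 + R))) = 29146/(((-6321 + 4*(-132)**2)/(-32948 + 4304/9))) = 29146/(((-6321 + 4*17424)/(-292228/9))) = 29146/(((-6321 + 69696)*(-9/292228))) = 29146/((63375*(-9/292228))) = 29146/(-570375/292228) = 29146*(-292228/570375) = -655175176/43875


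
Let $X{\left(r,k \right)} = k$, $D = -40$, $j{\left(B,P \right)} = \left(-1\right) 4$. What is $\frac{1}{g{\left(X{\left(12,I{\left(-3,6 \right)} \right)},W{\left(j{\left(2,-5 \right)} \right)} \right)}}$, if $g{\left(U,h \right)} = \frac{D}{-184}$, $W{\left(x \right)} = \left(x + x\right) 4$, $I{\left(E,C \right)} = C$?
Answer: $\frac{23}{5} \approx 4.6$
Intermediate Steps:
$j{\left(B,P \right)} = -4$
$W{\left(x \right)} = 8 x$ ($W{\left(x \right)} = 2 x 4 = 8 x$)
$g{\left(U,h \right)} = \frac{5}{23}$ ($g{\left(U,h \right)} = - \frac{40}{-184} = \left(-40\right) \left(- \frac{1}{184}\right) = \frac{5}{23}$)
$\frac{1}{g{\left(X{\left(12,I{\left(-3,6 \right)} \right)},W{\left(j{\left(2,-5 \right)} \right)} \right)}} = \frac{1}{\frac{5}{23}} = \frac{23}{5}$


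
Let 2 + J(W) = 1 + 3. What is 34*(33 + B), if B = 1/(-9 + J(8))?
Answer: 7820/7 ≈ 1117.1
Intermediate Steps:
J(W) = 2 (J(W) = -2 + (1 + 3) = -2 + 4 = 2)
B = -⅐ (B = 1/(-9 + 2) = 1/(-7) = -⅐ ≈ -0.14286)
34*(33 + B) = 34*(33 - ⅐) = 34*(230/7) = 7820/7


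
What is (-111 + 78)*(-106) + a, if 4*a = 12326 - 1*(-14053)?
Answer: 40371/4 ≈ 10093.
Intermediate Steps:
a = 26379/4 (a = (12326 - 1*(-14053))/4 = (12326 + 14053)/4 = (1/4)*26379 = 26379/4 ≈ 6594.8)
(-111 + 78)*(-106) + a = (-111 + 78)*(-106) + 26379/4 = -33*(-106) + 26379/4 = 3498 + 26379/4 = 40371/4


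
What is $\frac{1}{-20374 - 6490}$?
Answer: $- \frac{1}{26864} \approx -3.7225 \cdot 10^{-5}$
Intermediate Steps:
$\frac{1}{-20374 - 6490} = \frac{1}{-26864} = - \frac{1}{26864}$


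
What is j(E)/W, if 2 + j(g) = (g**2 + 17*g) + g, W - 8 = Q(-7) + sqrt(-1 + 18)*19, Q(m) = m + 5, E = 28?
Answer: -7716/6101 + 24434*sqrt(17)/6101 ≈ 15.248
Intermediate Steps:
Q(m) = 5 + m
W = 6 + 19*sqrt(17) (W = 8 + ((5 - 7) + sqrt(-1 + 18)*19) = 8 + (-2 + sqrt(17)*19) = 8 + (-2 + 19*sqrt(17)) = 6 + 19*sqrt(17) ≈ 84.339)
j(g) = -2 + g**2 + 18*g (j(g) = -2 + ((g**2 + 17*g) + g) = -2 + (g**2 + 18*g) = -2 + g**2 + 18*g)
j(E)/W = (-2 + 28**2 + 18*28)/(6 + 19*sqrt(17)) = (-2 + 784 + 504)/(6 + 19*sqrt(17)) = 1286/(6 + 19*sqrt(17))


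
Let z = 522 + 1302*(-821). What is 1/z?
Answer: -1/1068420 ≈ -9.3596e-7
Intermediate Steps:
z = -1068420 (z = 522 - 1068942 = -1068420)
1/z = 1/(-1068420) = -1/1068420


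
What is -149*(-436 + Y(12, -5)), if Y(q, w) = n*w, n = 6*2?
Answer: 73904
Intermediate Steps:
n = 12
Y(q, w) = 12*w
-149*(-436 + Y(12, -5)) = -149*(-436 + 12*(-5)) = -149*(-436 - 60) = -149*(-496) = 73904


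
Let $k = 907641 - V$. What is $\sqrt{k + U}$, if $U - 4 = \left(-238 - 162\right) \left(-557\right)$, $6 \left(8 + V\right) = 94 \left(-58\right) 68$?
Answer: $\frac{\sqrt{10730181}}{3} \approx 1091.9$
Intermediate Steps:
$V = - \frac{185392}{3}$ ($V = -8 + \frac{94 \left(-58\right) 68}{6} = -8 + \frac{\left(-5452\right) 68}{6} = -8 + \frac{1}{6} \left(-370736\right) = -8 - \frac{185368}{3} = - \frac{185392}{3} \approx -61797.0$)
$U = 222804$ ($U = 4 + \left(-238 - 162\right) \left(-557\right) = 4 - -222800 = 4 + 222800 = 222804$)
$k = \frac{2908315}{3}$ ($k = 907641 - - \frac{185392}{3} = 907641 + \frac{185392}{3} = \frac{2908315}{3} \approx 9.6944 \cdot 10^{5}$)
$\sqrt{k + U} = \sqrt{\frac{2908315}{3} + 222804} = \sqrt{\frac{3576727}{3}} = \frac{\sqrt{10730181}}{3}$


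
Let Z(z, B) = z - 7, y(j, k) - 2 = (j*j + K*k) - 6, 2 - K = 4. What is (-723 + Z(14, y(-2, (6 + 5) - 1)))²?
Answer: 512656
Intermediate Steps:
K = -2 (K = 2 - 1*4 = 2 - 4 = -2)
y(j, k) = -4 + j² - 2*k (y(j, k) = 2 + ((j*j - 2*k) - 6) = 2 + ((j² - 2*k) - 6) = 2 + (-6 + j² - 2*k) = -4 + j² - 2*k)
Z(z, B) = -7 + z
(-723 + Z(14, y(-2, (6 + 5) - 1)))² = (-723 + (-7 + 14))² = (-723 + 7)² = (-716)² = 512656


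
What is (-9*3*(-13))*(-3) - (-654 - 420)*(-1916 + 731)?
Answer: -1273743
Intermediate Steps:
(-9*3*(-13))*(-3) - (-654 - 420)*(-1916 + 731) = -27*(-13)*(-3) - (-1074)*(-1185) = 351*(-3) - 1*1272690 = -1053 - 1272690 = -1273743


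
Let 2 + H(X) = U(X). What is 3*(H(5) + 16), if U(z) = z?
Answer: 57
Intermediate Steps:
H(X) = -2 + X
3*(H(5) + 16) = 3*((-2 + 5) + 16) = 3*(3 + 16) = 3*19 = 57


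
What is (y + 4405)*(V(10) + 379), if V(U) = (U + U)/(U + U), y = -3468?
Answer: 356060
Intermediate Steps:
V(U) = 1 (V(U) = (2*U)/((2*U)) = (2*U)*(1/(2*U)) = 1)
(y + 4405)*(V(10) + 379) = (-3468 + 4405)*(1 + 379) = 937*380 = 356060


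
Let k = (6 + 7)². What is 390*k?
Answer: 65910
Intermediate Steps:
k = 169 (k = 13² = 169)
390*k = 390*169 = 65910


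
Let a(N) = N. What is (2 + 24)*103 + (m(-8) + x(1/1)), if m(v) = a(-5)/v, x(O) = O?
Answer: 21437/8 ≈ 2679.6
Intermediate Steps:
m(v) = -5/v
(2 + 24)*103 + (m(-8) + x(1/1)) = (2 + 24)*103 + (-5/(-8) + 1/1) = 26*103 + (-5*(-⅛) + 1) = 2678 + (5/8 + 1) = 2678 + 13/8 = 21437/8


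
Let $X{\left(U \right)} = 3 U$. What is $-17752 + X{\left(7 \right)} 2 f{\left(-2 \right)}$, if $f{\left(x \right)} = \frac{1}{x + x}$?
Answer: $- \frac{35525}{2} \approx -17763.0$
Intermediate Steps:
$f{\left(x \right)} = \frac{1}{2 x}$
$-17752 + X{\left(7 \right)} 2 f{\left(-2 \right)} = -17752 + 3 \cdot 7 \cdot 2 \frac{1}{2 \left(-2\right)} = -17752 + 21 \cdot 2 \cdot \frac{1}{2} \left(- \frac{1}{2}\right) = -17752 + 42 \left(- \frac{1}{4}\right) = -17752 - \frac{21}{2} = - \frac{35525}{2}$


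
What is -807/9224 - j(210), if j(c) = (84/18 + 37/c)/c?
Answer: -1249153/11299400 ≈ -0.11055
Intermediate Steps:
j(c) = (14/3 + 37/c)/c (j(c) = (84*(1/18) + 37/c)/c = (14/3 + 37/c)/c)
-807/9224 - j(210) = -807/9224 - (111 + 14*210)/(3*210**2) = -807*1/9224 - (111 + 2940)/(3*44100) = -807/9224 - 3051/(3*44100) = -807/9224 - 1*113/4900 = -807/9224 - 113/4900 = -1249153/11299400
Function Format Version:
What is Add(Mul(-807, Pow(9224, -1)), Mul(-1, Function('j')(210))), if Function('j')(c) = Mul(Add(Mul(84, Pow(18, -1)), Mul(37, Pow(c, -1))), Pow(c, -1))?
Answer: Rational(-1249153, 11299400) ≈ -0.11055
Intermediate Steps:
Function('j')(c) = Mul(Pow(c, -1), Add(Rational(14, 3), Mul(37, Pow(c, -1)))) (Function('j')(c) = Mul(Add(Mul(84, Rational(1, 18)), Mul(37, Pow(c, -1))), Pow(c, -1)) = Mul(Add(Rational(14, 3), Mul(37, Pow(c, -1))), Pow(c, -1)) = Mul(Pow(c, -1), Add(Rational(14, 3), Mul(37, Pow(c, -1)))))
Add(Mul(-807, Pow(9224, -1)), Mul(-1, Function('j')(210))) = Add(Mul(-807, Pow(9224, -1)), Mul(-1, Mul(Rational(1, 3), Pow(210, -2), Add(111, Mul(14, 210))))) = Add(Mul(-807, Rational(1, 9224)), Mul(-1, Mul(Rational(1, 3), Rational(1, 44100), Add(111, 2940)))) = Add(Rational(-807, 9224), Mul(-1, Mul(Rational(1, 3), Rational(1, 44100), 3051))) = Add(Rational(-807, 9224), Mul(-1, Rational(113, 4900))) = Add(Rational(-807, 9224), Rational(-113, 4900)) = Rational(-1249153, 11299400)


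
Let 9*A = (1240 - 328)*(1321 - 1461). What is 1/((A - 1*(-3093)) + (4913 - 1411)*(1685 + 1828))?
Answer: 3/36874297 ≈ 8.1357e-8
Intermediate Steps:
A = -42560/3 (A = ((1240 - 328)*(1321 - 1461))/9 = (912*(-140))/9 = (⅑)*(-127680) = -42560/3 ≈ -14187.)
1/((A - 1*(-3093)) + (4913 - 1411)*(1685 + 1828)) = 1/((-42560/3 - 1*(-3093)) + (4913 - 1411)*(1685 + 1828)) = 1/((-42560/3 + 3093) + 3502*3513) = 1/(-33281/3 + 12302526) = 1/(36874297/3) = 3/36874297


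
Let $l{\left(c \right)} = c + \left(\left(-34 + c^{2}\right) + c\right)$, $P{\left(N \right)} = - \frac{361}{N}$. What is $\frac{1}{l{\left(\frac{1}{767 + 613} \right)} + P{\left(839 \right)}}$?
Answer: $- \frac{1597791600}{55010086321} \approx -0.029045$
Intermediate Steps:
$l{\left(c \right)} = -34 + c^{2} + 2 c$ ($l{\left(c \right)} = c + \left(-34 + c + c^{2}\right) = -34 + c^{2} + 2 c$)
$\frac{1}{l{\left(\frac{1}{767 + 613} \right)} + P{\left(839 \right)}} = \frac{1}{\left(-34 + \left(\frac{1}{767 + 613}\right)^{2} + \frac{2}{767 + 613}\right) - \frac{361}{839}} = \frac{1}{\left(-34 + \left(\frac{1}{1380}\right)^{2} + \frac{2}{1380}\right) - \frac{361}{839}} = \frac{1}{\left(-34 + \left(\frac{1}{1380}\right)^{2} + 2 \cdot \frac{1}{1380}\right) - \frac{361}{839}} = \frac{1}{\left(-34 + \frac{1}{1904400} + \frac{1}{690}\right) - \frac{361}{839}} = \frac{1}{- \frac{64746839}{1904400} - \frac{361}{839}} = \frac{1}{- \frac{55010086321}{1597791600}} = - \frac{1597791600}{55010086321}$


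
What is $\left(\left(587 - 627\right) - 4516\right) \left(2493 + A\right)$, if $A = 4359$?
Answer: $-31217712$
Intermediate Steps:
$\left(\left(587 - 627\right) - 4516\right) \left(2493 + A\right) = \left(\left(587 - 627\right) - 4516\right) \left(2493 + 4359\right) = \left(\left(587 - 627\right) - 4516\right) 6852 = \left(-40 - 4516\right) 6852 = \left(-4556\right) 6852 = -31217712$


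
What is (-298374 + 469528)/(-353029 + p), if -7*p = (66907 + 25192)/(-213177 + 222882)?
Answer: -830524785/1713079801 ≈ -0.48481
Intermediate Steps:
p = -13157/9705 (p = -(66907 + 25192)/(7*(-213177 + 222882)) = -13157/9705 ≈ -1.3557)
(-298374 + 469528)/(-353029 + p) = (-298374 + 469528)/(-353029 - 13157/9705) = 171154/(-3426159602/9705) = 171154*(-9705/3426159602) = -830524785/1713079801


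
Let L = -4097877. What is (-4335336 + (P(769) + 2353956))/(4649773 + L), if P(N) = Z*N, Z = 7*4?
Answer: -244981/68987 ≈ -3.5511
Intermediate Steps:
Z = 28
P(N) = 28*N
(-4335336 + (P(769) + 2353956))/(4649773 + L) = (-4335336 + (28*769 + 2353956))/(4649773 - 4097877) = (-4335336 + (21532 + 2353956))/551896 = (-4335336 + 2375488)*(1/551896) = -1959848*1/551896 = -244981/68987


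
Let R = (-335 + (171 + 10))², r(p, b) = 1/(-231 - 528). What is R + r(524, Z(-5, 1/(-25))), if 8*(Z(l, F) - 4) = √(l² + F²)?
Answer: 18000443/759 ≈ 23716.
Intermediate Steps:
Z(l, F) = 4 + √(F² + l²)/8 (Z(l, F) = 4 + √(l² + F²)/8 = 4 + √(F² + l²)/8)
r(p, b) = -1/759 (r(p, b) = 1/(-759) = -1/759)
R = 23716 (R = (-335 + 181)² = (-154)² = 23716)
R + r(524, Z(-5, 1/(-25))) = 23716 - 1/759 = 18000443/759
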